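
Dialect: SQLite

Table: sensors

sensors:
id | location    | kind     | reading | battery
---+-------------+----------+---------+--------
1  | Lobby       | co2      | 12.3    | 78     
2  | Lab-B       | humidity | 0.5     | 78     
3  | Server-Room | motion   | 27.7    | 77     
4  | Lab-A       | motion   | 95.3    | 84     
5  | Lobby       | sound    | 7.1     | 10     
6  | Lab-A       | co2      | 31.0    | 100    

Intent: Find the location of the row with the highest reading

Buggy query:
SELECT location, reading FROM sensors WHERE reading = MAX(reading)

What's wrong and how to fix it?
Bug: WHERE is evaluated per row; an aggregate over the whole table isn't defined there

Fix: Wrap MAX in a scalar subquery so WHERE compares against a single value

Corrected query:
SELECT location, reading FROM sensors WHERE reading = (SELECT MAX(reading) FROM sensors)

Result:
location | reading
---------+--------
Lab-A    | 95.3   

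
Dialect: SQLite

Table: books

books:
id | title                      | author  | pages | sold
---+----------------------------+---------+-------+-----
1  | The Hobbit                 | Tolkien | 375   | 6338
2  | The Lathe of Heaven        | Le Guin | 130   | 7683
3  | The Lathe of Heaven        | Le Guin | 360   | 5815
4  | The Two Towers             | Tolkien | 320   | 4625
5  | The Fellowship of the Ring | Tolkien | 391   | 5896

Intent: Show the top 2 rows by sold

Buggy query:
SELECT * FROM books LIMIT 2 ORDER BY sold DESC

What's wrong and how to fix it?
Bug: LIMIT must come after ORDER BY

Fix: Sort with ORDER BY, then apply LIMIT

Corrected query:
SELECT * FROM books ORDER BY sold DESC LIMIT 2

Result:
id | title               | author  | pages | sold
---+---------------------+---------+-------+-----
2  | The Lathe of Heaven | Le Guin | 130   | 7683
1  | The Hobbit          | Tolkien | 375   | 6338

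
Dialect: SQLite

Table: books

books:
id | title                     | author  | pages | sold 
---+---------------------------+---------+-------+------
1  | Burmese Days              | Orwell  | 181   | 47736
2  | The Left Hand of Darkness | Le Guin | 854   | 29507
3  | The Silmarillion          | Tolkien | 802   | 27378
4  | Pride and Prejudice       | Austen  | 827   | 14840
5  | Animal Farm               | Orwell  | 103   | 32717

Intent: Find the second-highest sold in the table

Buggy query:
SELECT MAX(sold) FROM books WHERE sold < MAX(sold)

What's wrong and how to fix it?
Bug: MAX(sold) on the right of the comparison is an aggregate-in-WHERE error

Fix: Compute the overall MAX in a subquery, then take MAX of rows below it

Corrected query:
SELECT MAX(sold) FROM books WHERE sold < (SELECT MAX(sold) FROM books)

Result:
MAX(sold)
---------
32717    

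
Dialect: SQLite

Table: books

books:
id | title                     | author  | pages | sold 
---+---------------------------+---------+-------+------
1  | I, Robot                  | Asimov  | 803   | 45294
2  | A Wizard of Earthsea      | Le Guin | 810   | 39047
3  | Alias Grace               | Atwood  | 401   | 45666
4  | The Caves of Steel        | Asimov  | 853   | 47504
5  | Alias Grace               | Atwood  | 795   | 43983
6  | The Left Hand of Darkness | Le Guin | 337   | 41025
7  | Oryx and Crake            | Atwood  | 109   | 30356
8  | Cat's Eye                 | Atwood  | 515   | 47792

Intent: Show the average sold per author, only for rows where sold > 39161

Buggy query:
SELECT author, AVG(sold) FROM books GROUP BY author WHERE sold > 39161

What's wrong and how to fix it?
Bug: Row-level WHERE must come before GROUP BY in the clause order

Fix: Place WHERE between FROM and GROUP BY

Corrected query:
SELECT author, AVG(sold) FROM books WHERE sold > 39161 GROUP BY author

Result:
author  | AVG(sold)   
--------+-------------
Asimov  | 46399       
Atwood  | 45813.666667
Le Guin | 41025       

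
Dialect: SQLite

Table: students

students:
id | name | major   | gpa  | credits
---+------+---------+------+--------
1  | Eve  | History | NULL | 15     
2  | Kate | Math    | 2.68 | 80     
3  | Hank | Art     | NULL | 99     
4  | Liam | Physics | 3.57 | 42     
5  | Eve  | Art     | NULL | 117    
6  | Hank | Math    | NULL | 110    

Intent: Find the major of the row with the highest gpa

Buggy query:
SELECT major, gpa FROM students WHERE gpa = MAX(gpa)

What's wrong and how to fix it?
Bug: MAX(gpa) is an aggregate and cannot be used directly in WHERE

Fix: Wrap MAX in a scalar subquery so WHERE compares against a single value

Corrected query:
SELECT major, gpa FROM students WHERE gpa = (SELECT MAX(gpa) FROM students)

Result:
major   | gpa 
--------+-----
Physics | 3.57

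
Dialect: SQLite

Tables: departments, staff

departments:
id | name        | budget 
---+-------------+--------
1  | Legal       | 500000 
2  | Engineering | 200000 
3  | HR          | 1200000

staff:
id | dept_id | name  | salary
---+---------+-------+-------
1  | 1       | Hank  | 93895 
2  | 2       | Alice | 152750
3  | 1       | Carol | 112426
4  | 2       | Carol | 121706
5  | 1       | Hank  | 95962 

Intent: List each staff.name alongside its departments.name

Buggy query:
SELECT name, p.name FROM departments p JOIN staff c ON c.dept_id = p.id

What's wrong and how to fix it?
Bug: Both tables have a 'name' column; the unqualified reference is ambiguous

Fix: Prefix ambiguous columns with the table alias

Corrected query:
SELECT c.name, p.name FROM departments p JOIN staff c ON c.dept_id = p.id

Result:
name  | name       
------+------------
Hank  | Legal      
Alice | Engineering
Carol | Legal      
Carol | Engineering
Hank  | Legal      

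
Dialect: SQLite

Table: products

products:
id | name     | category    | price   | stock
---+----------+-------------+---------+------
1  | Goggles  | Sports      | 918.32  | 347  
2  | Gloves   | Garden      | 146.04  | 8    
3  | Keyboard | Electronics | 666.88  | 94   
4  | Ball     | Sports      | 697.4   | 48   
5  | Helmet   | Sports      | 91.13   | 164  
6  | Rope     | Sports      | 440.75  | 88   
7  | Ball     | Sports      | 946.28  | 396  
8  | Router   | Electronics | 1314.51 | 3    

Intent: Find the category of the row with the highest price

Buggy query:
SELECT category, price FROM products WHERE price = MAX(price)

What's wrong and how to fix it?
Bug: WHERE is evaluated per row; an aggregate over the whole table isn't defined there

Fix: Use a subquery: WHERE price = (SELECT MAX(price) FROM products)

Corrected query:
SELECT category, price FROM products WHERE price = (SELECT MAX(price) FROM products)

Result:
category    | price  
------------+--------
Electronics | 1314.51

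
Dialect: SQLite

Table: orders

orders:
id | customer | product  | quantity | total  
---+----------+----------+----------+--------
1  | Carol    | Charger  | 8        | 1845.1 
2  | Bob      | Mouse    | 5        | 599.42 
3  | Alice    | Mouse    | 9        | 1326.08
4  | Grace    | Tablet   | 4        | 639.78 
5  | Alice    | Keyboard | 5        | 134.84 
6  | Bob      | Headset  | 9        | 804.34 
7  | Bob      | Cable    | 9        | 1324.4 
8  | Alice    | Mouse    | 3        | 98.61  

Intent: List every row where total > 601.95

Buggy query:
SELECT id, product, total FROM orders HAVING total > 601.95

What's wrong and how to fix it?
Bug: HAVING filters the output of aggregation, but this query has no GROUP BY and no aggregate functions, so SQLite rejects it (HAVING clause on a non-aggregate query); the condition here is per row

Fix: Replace HAVING with WHERE since the condition applies to individual rows

Corrected query:
SELECT id, product, total FROM orders WHERE total > 601.95

Result:
id | product | total  
---+---------+--------
1  | Charger | 1845.1 
3  | Mouse   | 1326.08
4  | Tablet  | 639.78 
6  | Headset | 804.34 
7  | Cable   | 1324.4 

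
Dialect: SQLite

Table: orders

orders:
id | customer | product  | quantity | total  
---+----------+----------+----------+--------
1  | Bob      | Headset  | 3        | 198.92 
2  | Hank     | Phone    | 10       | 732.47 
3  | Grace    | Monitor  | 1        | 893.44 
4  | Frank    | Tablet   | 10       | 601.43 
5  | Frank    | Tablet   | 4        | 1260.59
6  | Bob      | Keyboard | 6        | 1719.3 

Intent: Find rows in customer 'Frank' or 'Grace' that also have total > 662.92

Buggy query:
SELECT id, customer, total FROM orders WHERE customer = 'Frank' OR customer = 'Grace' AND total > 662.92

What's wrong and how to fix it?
Bug: AND binds tighter than OR, so this parses as customer = 'Frank' OR (customer = 'Grace' AND total > 662.92)

Fix: Add parentheses around the OR so the AND applies to both alternatives

Corrected query:
SELECT id, customer, total FROM orders WHERE (customer = 'Frank' OR customer = 'Grace') AND total > 662.92

Result:
id | customer | total  
---+----------+--------
3  | Grace    | 893.44 
5  | Frank    | 1260.59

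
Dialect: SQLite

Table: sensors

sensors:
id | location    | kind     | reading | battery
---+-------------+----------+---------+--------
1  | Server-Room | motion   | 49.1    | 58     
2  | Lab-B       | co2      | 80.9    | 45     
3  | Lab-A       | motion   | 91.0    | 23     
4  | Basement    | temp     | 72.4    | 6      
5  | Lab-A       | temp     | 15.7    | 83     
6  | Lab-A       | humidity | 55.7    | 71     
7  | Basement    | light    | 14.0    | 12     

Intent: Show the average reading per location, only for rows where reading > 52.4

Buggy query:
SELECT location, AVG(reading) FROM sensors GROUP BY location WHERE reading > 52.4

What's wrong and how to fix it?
Bug: WHERE cannot follow GROUP BY

Fix: Place WHERE between FROM and GROUP BY

Corrected query:
SELECT location, AVG(reading) FROM sensors WHERE reading > 52.4 GROUP BY location

Result:
location | AVG(reading)
---------+-------------
Basement | 72.4        
Lab-A    | 73.35       
Lab-B    | 80.9        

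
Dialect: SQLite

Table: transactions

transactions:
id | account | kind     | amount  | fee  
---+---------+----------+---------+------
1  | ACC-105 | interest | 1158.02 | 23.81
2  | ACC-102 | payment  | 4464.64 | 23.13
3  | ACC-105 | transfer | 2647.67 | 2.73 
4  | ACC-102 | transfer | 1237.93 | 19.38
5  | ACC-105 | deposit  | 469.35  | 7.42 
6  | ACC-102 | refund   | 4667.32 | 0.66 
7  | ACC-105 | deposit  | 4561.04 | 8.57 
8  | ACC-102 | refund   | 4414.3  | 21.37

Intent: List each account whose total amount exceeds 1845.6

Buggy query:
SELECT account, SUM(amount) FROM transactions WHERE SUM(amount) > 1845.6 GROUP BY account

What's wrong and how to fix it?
Bug: WHERE runs before GROUP BY, so aggregates aren't available there

Fix: Use HAVING (which filters groups after aggregation) instead of WHERE

Corrected query:
SELECT account, SUM(amount) FROM transactions GROUP BY account HAVING SUM(amount) > 1845.6

Result:
account | SUM(amount)
--------+------------
ACC-102 | 14784.19   
ACC-105 | 8836.08    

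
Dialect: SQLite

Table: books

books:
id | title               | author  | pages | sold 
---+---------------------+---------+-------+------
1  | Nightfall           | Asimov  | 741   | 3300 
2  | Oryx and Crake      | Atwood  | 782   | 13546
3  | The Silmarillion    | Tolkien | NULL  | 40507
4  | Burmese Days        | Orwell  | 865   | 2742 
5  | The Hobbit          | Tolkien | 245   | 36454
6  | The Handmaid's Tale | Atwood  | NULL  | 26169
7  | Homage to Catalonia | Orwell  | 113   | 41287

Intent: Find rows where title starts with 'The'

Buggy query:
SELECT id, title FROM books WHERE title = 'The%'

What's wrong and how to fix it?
Bug: '=' compares the literal string including the % character; pattern matching needs LIKE

Fix: Replace '=' with LIKE so 'The%' is treated as a pattern

Corrected query:
SELECT id, title FROM books WHERE title LIKE 'The%'

Result:
id | title              
---+--------------------
3  | The Silmarillion   
5  | The Hobbit         
6  | The Handmaid's Tale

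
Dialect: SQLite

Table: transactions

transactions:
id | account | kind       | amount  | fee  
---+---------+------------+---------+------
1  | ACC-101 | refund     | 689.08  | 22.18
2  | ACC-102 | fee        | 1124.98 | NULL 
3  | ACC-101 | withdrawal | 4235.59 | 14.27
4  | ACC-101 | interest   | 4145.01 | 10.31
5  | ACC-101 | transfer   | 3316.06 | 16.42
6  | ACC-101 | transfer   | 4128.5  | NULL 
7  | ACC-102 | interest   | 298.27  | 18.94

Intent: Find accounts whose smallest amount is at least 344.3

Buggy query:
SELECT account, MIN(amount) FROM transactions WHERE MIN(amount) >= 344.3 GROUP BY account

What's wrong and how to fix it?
Bug: MIN() in WHERE is a misuse of aggregate

Fix: Replace WHERE with HAVING after the GROUP BY

Corrected query:
SELECT account, MIN(amount) FROM transactions GROUP BY account HAVING MIN(amount) >= 344.3

Result:
account | MIN(amount)
--------+------------
ACC-101 | 689.08     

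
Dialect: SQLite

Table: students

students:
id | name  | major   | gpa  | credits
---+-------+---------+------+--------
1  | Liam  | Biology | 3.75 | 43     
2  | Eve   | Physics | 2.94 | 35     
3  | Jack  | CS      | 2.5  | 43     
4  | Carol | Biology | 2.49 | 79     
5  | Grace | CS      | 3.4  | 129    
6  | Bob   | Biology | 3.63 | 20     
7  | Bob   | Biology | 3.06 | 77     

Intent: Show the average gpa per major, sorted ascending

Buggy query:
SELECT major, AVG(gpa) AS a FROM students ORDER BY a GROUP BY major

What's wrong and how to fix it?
Bug: ORDER BY appears before GROUP BY; SQL clause order requires GROUP BY first

Fix: Reorder: SELECT … FROM … GROUP BY … ORDER BY …

Corrected query:
SELECT major, AVG(gpa) AS a FROM students GROUP BY major ORDER BY a

Result:
major   | a     
--------+-------
Physics | 2.94  
CS      | 2.95  
Biology | 3.2325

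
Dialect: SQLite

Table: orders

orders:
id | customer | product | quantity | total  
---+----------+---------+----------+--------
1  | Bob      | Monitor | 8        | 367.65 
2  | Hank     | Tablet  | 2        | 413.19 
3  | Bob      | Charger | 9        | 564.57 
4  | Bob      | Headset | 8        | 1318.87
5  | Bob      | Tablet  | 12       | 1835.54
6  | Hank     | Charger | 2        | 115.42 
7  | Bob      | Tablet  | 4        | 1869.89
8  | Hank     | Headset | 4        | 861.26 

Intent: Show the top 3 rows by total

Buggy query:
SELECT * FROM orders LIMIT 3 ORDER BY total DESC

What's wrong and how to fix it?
Bug: LIMIT must come after ORDER BY

Fix: Sort with ORDER BY, then apply LIMIT

Corrected query:
SELECT * FROM orders ORDER BY total DESC LIMIT 3

Result:
id | customer | product | quantity | total  
---+----------+---------+----------+--------
7  | Bob      | Tablet  | 4        | 1869.89
5  | Bob      | Tablet  | 12       | 1835.54
4  | Bob      | Headset | 8        | 1318.87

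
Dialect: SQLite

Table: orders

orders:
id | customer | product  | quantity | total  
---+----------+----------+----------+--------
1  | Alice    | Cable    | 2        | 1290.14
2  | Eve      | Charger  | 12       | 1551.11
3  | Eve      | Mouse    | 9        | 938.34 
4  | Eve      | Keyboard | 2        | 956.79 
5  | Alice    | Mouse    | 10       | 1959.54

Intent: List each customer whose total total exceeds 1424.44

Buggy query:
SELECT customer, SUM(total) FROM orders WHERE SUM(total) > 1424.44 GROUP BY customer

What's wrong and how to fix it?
Bug: Aggregate functions cannot appear in a WHERE clause

Fix: Move the aggregate condition to a HAVING clause

Corrected query:
SELECT customer, SUM(total) FROM orders GROUP BY customer HAVING SUM(total) > 1424.44

Result:
customer | SUM(total)
---------+-----------
Alice    | 3249.68   
Eve      | 3446.24   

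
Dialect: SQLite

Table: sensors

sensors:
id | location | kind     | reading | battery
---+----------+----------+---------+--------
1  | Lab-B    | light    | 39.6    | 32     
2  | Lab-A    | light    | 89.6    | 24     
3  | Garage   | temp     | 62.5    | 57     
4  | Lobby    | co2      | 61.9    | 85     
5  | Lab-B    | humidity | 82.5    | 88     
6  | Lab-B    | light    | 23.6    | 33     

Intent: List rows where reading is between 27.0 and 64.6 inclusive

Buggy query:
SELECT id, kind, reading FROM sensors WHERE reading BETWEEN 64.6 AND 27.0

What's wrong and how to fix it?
Bug: The bounds are reversed; BETWEEN a AND b requires a <= b to match anything

Fix: Write BETWEEN 27.0 AND 64.6

Corrected query:
SELECT id, kind, reading FROM sensors WHERE reading BETWEEN 27.0 AND 64.6

Result:
id | kind  | reading
---+-------+--------
1  | light | 39.6   
3  | temp  | 62.5   
4  | co2   | 61.9   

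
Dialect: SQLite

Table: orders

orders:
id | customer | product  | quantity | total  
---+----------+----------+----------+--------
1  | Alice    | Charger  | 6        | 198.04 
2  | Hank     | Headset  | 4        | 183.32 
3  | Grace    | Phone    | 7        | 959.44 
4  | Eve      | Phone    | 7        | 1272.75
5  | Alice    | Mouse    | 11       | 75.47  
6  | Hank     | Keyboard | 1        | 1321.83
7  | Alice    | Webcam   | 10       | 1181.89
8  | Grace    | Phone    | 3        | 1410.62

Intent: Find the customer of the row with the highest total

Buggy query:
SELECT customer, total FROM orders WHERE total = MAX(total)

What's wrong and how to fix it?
Bug: MAX(total) is an aggregate and cannot be used directly in WHERE

Fix: Wrap MAX in a scalar subquery so WHERE compares against a single value

Corrected query:
SELECT customer, total FROM orders WHERE total = (SELECT MAX(total) FROM orders)

Result:
customer | total  
---------+--------
Grace    | 1410.62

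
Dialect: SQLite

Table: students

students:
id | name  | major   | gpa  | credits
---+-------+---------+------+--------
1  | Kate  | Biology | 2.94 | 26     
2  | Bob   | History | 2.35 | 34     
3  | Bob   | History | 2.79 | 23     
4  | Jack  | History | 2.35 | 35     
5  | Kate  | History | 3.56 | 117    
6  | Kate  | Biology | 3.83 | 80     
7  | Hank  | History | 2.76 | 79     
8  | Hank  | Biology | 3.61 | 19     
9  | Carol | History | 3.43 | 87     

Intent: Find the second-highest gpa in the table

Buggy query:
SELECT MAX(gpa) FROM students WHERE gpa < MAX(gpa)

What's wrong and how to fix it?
Bug: MAX(gpa) on the right of the comparison is an aggregate-in-WHERE error

Fix: Put the inner MAX in a scalar subquery

Corrected query:
SELECT MAX(gpa) FROM students WHERE gpa < (SELECT MAX(gpa) FROM students)

Result:
MAX(gpa)
--------
3.61    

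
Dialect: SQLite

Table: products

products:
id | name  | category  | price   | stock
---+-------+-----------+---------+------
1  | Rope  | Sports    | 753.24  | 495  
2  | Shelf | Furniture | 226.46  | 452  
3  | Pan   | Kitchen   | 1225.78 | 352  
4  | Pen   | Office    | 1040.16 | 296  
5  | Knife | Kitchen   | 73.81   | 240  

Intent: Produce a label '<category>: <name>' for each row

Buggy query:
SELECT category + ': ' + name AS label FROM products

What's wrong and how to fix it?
Bug: '+' is numeric addition; on text columns SQLite converts them to 0 instead of concatenating

Fix: Use the || operator for string concatenation

Corrected query:
SELECT category || ': ' || name AS label FROM products

Result:
label           
----------------
Sports: Rope    
Furniture: Shelf
Kitchen: Pan    
Office: Pen     
Kitchen: Knife  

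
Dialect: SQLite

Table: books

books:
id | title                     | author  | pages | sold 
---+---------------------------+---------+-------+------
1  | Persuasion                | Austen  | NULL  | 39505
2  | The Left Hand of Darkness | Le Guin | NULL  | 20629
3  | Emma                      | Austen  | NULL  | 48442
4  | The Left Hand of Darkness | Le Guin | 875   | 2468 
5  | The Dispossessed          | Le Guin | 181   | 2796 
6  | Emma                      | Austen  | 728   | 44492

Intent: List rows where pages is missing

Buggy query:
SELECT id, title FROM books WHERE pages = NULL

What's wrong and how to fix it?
Bug: '= NULL' is always unknown in SQL three-valued logic, so no rows match

Fix: Use IS NULL to test for NULL

Corrected query:
SELECT id, title FROM books WHERE pages IS NULL

Result:
id | title                    
---+--------------------------
1  | Persuasion               
2  | The Left Hand of Darkness
3  | Emma                     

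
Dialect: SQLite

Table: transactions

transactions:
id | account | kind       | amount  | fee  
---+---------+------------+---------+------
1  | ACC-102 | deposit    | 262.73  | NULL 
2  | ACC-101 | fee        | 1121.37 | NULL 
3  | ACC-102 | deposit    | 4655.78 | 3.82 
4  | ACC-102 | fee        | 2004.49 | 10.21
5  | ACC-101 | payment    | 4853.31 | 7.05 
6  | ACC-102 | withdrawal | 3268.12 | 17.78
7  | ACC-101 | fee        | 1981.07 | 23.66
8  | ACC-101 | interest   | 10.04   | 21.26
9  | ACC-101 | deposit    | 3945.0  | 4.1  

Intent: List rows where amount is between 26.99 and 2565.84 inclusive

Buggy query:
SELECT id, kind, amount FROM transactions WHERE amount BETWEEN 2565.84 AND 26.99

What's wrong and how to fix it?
Bug: BETWEEN expects the lower bound first; with 2565.84 AND 26.99 the range is empty

Fix: Swap the bounds so the smaller value comes first

Corrected query:
SELECT id, kind, amount FROM transactions WHERE amount BETWEEN 26.99 AND 2565.84

Result:
id | kind    | amount 
---+---------+--------
1  | deposit | 262.73 
2  | fee     | 1121.37
4  | fee     | 2004.49
7  | fee     | 1981.07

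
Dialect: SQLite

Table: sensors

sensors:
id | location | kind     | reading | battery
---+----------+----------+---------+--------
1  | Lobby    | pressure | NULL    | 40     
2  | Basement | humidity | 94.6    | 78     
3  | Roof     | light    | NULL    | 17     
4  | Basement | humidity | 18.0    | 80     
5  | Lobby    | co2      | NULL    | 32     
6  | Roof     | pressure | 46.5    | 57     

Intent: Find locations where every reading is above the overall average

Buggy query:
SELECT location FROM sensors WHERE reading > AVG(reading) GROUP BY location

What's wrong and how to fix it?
Bug: AVG() is an aggregate; it can't sit directly in WHERE

Fix: Use a subquery for AVG and a HAVING MIN(...) filter so the condition holds for every row in the group

Corrected query:
SELECT location FROM sensors GROUP BY location HAVING MIN(reading) > (SELECT AVG(reading) FROM sensors)

Result:
(no rows)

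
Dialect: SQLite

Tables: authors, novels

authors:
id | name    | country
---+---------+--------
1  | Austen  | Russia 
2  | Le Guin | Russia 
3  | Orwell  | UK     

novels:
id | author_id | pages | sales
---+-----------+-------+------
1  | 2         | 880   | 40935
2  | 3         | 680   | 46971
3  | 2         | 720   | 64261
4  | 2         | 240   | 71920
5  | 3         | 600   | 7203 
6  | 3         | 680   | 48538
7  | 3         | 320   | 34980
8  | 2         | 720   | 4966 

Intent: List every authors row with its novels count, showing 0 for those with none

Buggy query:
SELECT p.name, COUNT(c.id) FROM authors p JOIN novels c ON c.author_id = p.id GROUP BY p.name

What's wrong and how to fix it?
Bug: An inner join excludes parents with zero children

Fix: Use LEFT JOIN so parents without children still appear (COUNT(c.id) gives 0)

Corrected query:
SELECT p.name, COUNT(c.id) FROM authors p LEFT JOIN novels c ON c.author_id = p.id GROUP BY p.name

Result:
name    | COUNT(c.id)
--------+------------
Austen  | 0          
Le Guin | 4          
Orwell  | 4          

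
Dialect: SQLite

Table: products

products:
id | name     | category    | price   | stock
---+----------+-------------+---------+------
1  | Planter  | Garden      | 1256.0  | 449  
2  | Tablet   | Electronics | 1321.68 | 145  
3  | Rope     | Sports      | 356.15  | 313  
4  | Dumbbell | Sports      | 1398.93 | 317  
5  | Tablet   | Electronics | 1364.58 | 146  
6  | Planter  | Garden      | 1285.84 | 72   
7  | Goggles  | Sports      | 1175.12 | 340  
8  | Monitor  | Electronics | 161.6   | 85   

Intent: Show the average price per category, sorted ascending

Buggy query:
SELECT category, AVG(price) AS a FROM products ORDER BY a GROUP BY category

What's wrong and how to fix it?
Bug: GROUP BY must precede ORDER BY

Fix: Move ORDER BY to the end, after GROUP BY

Corrected query:
SELECT category, AVG(price) AS a FROM products GROUP BY category ORDER BY a

Result:
category    | a         
------------+-----------
Electronics | 949.286667
Sports      | 976.733333
Garden      | 1270.92   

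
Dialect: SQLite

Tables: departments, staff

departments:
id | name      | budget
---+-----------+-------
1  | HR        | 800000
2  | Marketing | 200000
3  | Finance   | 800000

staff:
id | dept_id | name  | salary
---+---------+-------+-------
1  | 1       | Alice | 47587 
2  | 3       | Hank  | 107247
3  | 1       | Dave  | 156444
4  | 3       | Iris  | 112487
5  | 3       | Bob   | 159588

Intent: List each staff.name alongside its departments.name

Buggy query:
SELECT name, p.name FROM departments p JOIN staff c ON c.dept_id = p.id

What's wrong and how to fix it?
Bug: Both tables have a 'name' column; the unqualified reference is ambiguous

Fix: Qualify the column with its table alias (c.name)

Corrected query:
SELECT c.name, p.name FROM departments p JOIN staff c ON c.dept_id = p.id

Result:
name  | name   
------+--------
Alice | HR     
Hank  | Finance
Dave  | HR     
Iris  | Finance
Bob   | Finance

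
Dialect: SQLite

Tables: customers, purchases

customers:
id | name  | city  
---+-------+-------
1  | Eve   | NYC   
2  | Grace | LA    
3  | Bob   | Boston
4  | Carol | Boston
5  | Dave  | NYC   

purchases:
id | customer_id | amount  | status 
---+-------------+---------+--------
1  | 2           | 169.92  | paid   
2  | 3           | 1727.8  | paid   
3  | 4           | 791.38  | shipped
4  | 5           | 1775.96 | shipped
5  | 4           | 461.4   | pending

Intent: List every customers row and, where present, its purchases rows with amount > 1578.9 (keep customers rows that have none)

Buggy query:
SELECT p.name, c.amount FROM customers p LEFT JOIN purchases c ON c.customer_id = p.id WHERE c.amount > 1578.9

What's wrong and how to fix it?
Bug: Filtering c.amount in WHERE discards the NULL rows produced by LEFT JOIN, turning it into an inner join

Fix: Put 'c.amount > 1578.9' in the JOIN's ON clause instead of WHERE

Corrected query:
SELECT p.name, c.amount FROM customers p LEFT JOIN purchases c ON c.customer_id = p.id AND c.amount > 1578.9

Result:
name  | amount 
------+--------
Eve   | NULL   
Grace | NULL   
Bob   | 1727.8 
Carol | NULL   
Dave  | 1775.96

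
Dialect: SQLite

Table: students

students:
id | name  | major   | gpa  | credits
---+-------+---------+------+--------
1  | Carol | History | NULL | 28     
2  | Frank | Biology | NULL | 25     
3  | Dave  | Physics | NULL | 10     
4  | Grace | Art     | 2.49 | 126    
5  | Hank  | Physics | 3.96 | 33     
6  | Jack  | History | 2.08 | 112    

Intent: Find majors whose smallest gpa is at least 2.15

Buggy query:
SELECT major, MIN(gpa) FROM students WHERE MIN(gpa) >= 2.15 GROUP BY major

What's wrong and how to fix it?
Bug: MIN() in WHERE is a misuse of aggregate

Fix: Use HAVING for the per-group MIN condition

Corrected query:
SELECT major, MIN(gpa) FROM students GROUP BY major HAVING MIN(gpa) >= 2.15

Result:
major   | MIN(gpa)
--------+---------
Art     | 2.49    
Physics | 3.96    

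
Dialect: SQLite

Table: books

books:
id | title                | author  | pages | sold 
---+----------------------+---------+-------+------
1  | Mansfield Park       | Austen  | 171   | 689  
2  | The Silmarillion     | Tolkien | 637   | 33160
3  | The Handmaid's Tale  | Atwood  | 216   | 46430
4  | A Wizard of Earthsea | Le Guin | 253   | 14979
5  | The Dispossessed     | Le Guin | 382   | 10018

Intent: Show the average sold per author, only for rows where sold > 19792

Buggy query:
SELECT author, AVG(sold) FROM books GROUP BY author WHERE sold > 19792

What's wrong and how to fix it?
Bug: Row-level WHERE must come before GROUP BY in the clause order

Fix: Place WHERE between FROM and GROUP BY

Corrected query:
SELECT author, AVG(sold) FROM books WHERE sold > 19792 GROUP BY author

Result:
author  | AVG(sold)
--------+----------
Atwood  | 46430    
Tolkien | 33160    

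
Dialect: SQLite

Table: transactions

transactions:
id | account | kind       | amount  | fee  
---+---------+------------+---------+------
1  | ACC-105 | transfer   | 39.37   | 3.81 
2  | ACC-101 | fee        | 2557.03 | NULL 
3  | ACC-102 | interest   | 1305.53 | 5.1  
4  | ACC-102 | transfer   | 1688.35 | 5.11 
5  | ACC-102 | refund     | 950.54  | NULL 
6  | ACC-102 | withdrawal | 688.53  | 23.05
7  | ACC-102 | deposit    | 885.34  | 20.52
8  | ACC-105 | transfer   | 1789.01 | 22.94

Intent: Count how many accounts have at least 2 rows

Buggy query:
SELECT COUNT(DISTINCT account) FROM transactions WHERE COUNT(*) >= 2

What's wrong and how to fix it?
Bug: COUNT(*) cannot appear in WHERE; the per-group count doesn't exist yet

Fix: Group first with HAVING COUNT(*) >= 2, then COUNT the resulting groups

Corrected query:
SELECT COUNT(*) FROM (SELECT account FROM transactions GROUP BY account HAVING COUNT(*) >= 2)

Result:
COUNT(*)
--------
2       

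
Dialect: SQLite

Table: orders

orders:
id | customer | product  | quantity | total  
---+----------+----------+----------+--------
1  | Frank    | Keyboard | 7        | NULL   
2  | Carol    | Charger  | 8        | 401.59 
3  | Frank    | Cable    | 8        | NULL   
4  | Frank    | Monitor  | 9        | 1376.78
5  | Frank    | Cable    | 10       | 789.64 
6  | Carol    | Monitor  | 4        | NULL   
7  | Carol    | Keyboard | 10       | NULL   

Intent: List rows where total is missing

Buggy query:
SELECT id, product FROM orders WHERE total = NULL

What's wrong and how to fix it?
Bug: Comparing to NULL with '=' never matches; NULL = NULL is unknown, not true

Fix: Replace '= NULL' with 'IS NULL'

Corrected query:
SELECT id, product FROM orders WHERE total IS NULL

Result:
id | product 
---+---------
1  | Keyboard
3  | Cable   
6  | Monitor 
7  | Keyboard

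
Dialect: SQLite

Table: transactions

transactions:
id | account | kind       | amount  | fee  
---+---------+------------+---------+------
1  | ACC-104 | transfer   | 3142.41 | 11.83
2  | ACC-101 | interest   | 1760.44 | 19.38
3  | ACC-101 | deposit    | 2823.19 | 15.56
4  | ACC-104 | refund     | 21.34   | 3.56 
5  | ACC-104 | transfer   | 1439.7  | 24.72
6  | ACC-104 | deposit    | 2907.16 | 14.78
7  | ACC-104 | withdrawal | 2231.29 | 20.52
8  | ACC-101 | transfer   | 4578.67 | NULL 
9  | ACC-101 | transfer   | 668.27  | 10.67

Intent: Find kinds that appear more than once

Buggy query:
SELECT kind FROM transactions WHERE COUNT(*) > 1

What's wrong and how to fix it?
Bug: COUNT(*) is an aggregate and cannot be used in WHERE

Fix: GROUP BY kind, then filter groups with HAVING COUNT(*) > 1

Corrected query:
SELECT kind FROM transactions GROUP BY kind HAVING COUNT(*) > 1

Result:
kind    
--------
deposit 
transfer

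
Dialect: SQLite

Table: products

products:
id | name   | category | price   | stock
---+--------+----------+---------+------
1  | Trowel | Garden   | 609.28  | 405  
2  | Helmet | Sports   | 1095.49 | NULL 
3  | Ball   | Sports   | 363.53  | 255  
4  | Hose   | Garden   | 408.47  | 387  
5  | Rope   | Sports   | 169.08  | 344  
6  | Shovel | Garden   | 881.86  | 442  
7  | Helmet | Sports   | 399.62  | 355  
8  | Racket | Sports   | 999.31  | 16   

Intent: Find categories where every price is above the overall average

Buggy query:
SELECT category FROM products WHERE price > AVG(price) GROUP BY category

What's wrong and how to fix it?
Bug: AVG() is an aggregate; it can't sit directly in WHERE

Fix: Compute the overall average in a scalar subquery and compare each group's MIN against it in HAVING

Corrected query:
SELECT category FROM products GROUP BY category HAVING MIN(price) > (SELECT AVG(price) FROM products)

Result:
(no rows)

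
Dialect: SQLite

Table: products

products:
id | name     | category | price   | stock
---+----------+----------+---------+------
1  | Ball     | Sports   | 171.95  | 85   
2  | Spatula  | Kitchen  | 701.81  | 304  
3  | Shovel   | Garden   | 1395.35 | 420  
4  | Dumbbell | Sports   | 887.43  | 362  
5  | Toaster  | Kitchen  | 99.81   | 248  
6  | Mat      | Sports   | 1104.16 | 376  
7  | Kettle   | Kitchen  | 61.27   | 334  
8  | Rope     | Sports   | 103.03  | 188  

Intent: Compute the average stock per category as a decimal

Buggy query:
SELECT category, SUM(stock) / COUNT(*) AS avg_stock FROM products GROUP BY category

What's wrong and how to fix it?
Bug: SUM(stock) and COUNT(*) are both integers; the division truncates the fractional part

Fix: Multiply by 1.0 (or CAST to REAL) to force floating-point division

Corrected query:
SELECT category, SUM(stock) * 1.0 / COUNT(*) AS avg_stock FROM products GROUP BY category

Result:
category | avg_stock 
---------+-----------
Garden   | 420       
Kitchen  | 295.333333
Sports   | 252.75    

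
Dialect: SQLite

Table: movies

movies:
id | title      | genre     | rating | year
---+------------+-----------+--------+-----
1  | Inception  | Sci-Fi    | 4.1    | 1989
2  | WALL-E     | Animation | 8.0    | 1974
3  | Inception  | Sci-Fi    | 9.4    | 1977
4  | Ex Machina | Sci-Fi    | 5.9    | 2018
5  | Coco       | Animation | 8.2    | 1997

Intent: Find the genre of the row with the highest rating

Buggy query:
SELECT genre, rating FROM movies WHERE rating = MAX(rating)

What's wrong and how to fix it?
Bug: MAX(rating) is an aggregate and cannot be used directly in WHERE

Fix: Use a subquery: WHERE rating = (SELECT MAX(rating) FROM movies)

Corrected query:
SELECT genre, rating FROM movies WHERE rating = (SELECT MAX(rating) FROM movies)

Result:
genre  | rating
-------+-------
Sci-Fi | 9.4   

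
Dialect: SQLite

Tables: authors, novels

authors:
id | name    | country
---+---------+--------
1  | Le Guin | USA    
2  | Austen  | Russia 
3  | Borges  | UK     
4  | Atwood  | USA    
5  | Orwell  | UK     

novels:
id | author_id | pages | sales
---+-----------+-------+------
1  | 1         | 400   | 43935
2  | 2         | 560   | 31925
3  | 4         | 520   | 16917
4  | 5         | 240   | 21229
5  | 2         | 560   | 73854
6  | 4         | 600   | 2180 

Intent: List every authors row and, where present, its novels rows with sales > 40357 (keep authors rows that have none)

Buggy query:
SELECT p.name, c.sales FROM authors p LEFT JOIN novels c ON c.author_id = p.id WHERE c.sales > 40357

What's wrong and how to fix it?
Bug: Filtering c.sales in WHERE discards the NULL rows produced by LEFT JOIN, turning it into an inner join

Fix: Move the right-table condition into the ON clause so unmatched parents are kept

Corrected query:
SELECT p.name, c.sales FROM authors p LEFT JOIN novels c ON c.author_id = p.id AND c.sales > 40357

Result:
name    | sales
--------+------
Le Guin | 43935
Austen  | 73854
Borges  | NULL 
Atwood  | NULL 
Orwell  | NULL 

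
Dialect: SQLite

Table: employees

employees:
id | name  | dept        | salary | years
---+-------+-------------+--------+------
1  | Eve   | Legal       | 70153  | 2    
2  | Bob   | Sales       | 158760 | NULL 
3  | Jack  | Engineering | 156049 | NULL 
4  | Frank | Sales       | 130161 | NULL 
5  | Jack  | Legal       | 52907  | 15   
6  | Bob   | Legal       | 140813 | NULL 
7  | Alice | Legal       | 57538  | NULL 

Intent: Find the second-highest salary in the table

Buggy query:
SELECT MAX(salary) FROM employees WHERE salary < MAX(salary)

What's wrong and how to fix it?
Bug: The inner MAX is an aggregate inside WHERE, which is not allowed

Fix: Put the inner MAX in a scalar subquery

Corrected query:
SELECT MAX(salary) FROM employees WHERE salary < (SELECT MAX(salary) FROM employees)

Result:
MAX(salary)
-----------
156049     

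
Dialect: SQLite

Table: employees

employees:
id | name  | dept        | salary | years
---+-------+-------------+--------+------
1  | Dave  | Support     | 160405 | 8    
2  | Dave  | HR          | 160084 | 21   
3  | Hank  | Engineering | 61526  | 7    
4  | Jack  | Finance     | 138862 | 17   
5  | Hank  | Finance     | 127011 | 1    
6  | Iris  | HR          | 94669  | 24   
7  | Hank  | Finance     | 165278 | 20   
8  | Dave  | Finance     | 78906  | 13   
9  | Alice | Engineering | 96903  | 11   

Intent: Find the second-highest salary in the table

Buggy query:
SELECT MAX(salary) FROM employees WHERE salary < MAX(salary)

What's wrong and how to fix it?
Bug: The inner MAX is an aggregate inside WHERE, which is not allowed

Fix: Put the inner MAX in a scalar subquery

Corrected query:
SELECT MAX(salary) FROM employees WHERE salary < (SELECT MAX(salary) FROM employees)

Result:
MAX(salary)
-----------
160405     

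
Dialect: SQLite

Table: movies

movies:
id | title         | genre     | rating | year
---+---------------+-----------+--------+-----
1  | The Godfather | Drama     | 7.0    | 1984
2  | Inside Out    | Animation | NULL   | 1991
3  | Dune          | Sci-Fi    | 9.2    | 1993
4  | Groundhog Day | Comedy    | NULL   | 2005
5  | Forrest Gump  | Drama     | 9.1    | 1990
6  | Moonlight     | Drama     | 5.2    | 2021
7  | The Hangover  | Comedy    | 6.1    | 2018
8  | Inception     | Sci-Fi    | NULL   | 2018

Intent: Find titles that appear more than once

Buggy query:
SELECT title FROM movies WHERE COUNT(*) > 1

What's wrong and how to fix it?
Bug: COUNT(*) is an aggregate and cannot be used in WHERE

Fix: GROUP BY title, then filter groups with HAVING COUNT(*) > 1

Corrected query:
SELECT title FROM movies GROUP BY title HAVING COUNT(*) > 1

Result:
(no rows)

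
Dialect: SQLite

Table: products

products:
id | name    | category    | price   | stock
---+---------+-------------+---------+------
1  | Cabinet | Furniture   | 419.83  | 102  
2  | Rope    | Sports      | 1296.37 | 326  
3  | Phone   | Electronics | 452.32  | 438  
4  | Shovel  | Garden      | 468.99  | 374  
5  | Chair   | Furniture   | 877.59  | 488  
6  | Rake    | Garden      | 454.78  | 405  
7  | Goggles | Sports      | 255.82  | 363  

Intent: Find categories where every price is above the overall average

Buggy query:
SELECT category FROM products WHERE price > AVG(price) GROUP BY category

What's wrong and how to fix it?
Bug: WHERE evaluates per row before aggregation, so AVG() is unavailable

Fix: Use a subquery for AVG and a HAVING MIN(...) filter so the condition holds for every row in the group

Corrected query:
SELECT category FROM products GROUP BY category HAVING MIN(price) > (SELECT AVG(price) FROM products)

Result:
(no rows)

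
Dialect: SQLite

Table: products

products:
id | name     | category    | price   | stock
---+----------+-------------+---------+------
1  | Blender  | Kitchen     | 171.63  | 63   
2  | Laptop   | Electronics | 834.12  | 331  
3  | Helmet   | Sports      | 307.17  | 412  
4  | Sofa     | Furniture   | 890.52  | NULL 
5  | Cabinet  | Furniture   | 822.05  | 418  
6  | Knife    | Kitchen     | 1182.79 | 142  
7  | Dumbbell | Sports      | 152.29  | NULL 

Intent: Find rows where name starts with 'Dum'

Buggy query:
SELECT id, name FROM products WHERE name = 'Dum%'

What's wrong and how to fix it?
Bug: '=' compares the literal string including the % character; pattern matching needs LIKE

Fix: Replace '=' with LIKE so 'Dum%' is treated as a pattern

Corrected query:
SELECT id, name FROM products WHERE name LIKE 'Dum%'

Result:
id | name    
---+---------
7  | Dumbbell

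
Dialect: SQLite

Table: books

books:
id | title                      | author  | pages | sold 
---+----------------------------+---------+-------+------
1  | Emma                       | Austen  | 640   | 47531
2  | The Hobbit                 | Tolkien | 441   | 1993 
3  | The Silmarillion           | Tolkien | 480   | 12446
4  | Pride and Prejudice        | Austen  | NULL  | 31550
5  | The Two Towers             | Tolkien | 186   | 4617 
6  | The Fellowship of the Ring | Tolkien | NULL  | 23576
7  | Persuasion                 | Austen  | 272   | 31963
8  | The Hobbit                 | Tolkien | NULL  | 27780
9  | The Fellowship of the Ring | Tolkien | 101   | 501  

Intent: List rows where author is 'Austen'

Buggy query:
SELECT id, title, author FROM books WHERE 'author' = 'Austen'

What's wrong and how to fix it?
Bug: Single quotes denote string literals in SQL; the column name is being compared as a constant string

Fix: Reference the column as author without single quotes

Corrected query:
SELECT id, title, author FROM books WHERE author = 'Austen'

Result:
id | title               | author
---+---------------------+-------
1  | Emma                | Austen
4  | Pride and Prejudice | Austen
7  | Persuasion          | Austen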